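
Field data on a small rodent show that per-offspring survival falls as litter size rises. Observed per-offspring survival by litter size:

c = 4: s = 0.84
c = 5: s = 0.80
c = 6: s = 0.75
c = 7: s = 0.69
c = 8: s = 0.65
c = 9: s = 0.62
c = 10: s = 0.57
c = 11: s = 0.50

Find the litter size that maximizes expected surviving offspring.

10

Expected surviving offspring = c × s(c):
  c=4: 4 × 0.84 = 3.360
  c=5: 5 × 0.80 = 4.000
  c=6: 6 × 0.75 = 4.500
  c=7: 7 × 0.69 = 4.830
  c=8: 8 × 0.65 = 5.200
  c=9: 9 × 0.62 = 5.580
  c=10: 10 × 0.57 = 5.700
  c=11: 11 × 0.50 = 5.500
Maximum at c = 10 (5.700 surviving offspring).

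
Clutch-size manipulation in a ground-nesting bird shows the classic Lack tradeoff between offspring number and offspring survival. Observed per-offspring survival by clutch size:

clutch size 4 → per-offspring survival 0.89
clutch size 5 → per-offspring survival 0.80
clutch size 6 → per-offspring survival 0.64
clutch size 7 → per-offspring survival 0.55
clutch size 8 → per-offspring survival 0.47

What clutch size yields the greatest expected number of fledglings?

Expected fledglings = c × s(c):
  c=4: 4 × 0.89 = 3.560
  c=5: 5 × 0.80 = 4.000
  c=6: 6 × 0.64 = 3.840
  c=7: 7 × 0.55 = 3.850
  c=8: 8 × 0.47 = 3.760
Maximum at c = 5 (4.000 fledglings).

5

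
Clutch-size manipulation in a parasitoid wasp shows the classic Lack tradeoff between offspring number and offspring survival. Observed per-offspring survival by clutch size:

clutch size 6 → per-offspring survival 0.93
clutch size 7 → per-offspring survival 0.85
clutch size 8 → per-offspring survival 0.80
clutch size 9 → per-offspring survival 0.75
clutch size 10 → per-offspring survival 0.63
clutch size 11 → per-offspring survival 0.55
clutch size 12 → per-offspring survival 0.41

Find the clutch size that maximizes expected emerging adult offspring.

Expected emerging adult offspring = c × s(c):
  c=6: 6 × 0.93 = 5.580
  c=7: 7 × 0.85 = 5.950
  c=8: 8 × 0.80 = 6.400
  c=9: 9 × 0.75 = 6.750
  c=10: 10 × 0.63 = 6.300
  c=11: 11 × 0.55 = 6.050
  c=12: 12 × 0.41 = 4.920
Maximum at c = 9 (6.750 emerging adult offspring).

9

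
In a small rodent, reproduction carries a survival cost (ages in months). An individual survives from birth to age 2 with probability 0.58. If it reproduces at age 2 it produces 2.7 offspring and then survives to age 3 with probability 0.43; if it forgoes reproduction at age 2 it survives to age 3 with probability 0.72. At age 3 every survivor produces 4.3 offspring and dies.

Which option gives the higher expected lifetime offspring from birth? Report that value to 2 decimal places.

2.64

breed at age 2: R₀ = 0.58 × (2.7 + 0.43 × 4.3) = 0.58 × 4.5490 = 2.6384
delay to age 3: R₀ = 0.58 × (0.72 × 4.3) = 0.58 × 3.0960 = 1.7957
Higher: breed at age 2 (2.6384).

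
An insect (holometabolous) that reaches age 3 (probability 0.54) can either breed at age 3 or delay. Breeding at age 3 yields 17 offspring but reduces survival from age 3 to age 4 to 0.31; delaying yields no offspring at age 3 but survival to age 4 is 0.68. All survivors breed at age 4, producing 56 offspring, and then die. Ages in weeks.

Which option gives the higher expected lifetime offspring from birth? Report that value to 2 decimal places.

breed at age 3: R₀ = 0.54 × (17 + 0.31 × 56) = 0.54 × 34.3600 = 18.5544
delay to age 4: R₀ = 0.54 × (0.68 × 56) = 0.54 × 38.0800 = 20.5632
Higher: delay to age 4 (20.5632).

20.56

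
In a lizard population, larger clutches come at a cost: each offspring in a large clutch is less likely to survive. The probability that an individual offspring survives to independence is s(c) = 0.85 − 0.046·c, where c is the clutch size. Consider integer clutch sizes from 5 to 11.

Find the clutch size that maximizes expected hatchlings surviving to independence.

9

Expected hatchlings surviving to independence = c × s(c):
  c=5: 5 × 0.620 = 3.100
  c=6: 6 × 0.574 = 3.444
  c=7: 7 × 0.528 = 3.696
  c=8: 8 × 0.482 = 3.856
  c=9: 9 × 0.436 = 3.924
  c=10: 10 × 0.390 = 3.900
  c=11: 11 × 0.344 = 3.784
Maximum at c = 9 (3.924 hatchlings surviving to independence).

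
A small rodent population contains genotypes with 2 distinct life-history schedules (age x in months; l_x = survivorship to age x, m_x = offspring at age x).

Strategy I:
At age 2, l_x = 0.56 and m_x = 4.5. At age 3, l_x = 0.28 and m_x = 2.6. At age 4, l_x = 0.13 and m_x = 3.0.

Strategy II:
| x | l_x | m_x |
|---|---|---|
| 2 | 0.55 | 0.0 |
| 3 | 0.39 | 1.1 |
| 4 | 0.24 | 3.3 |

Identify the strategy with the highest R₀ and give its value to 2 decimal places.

3.64

Strategy I: R₀ = 0.56×4.5 + 0.28×2.6 + 0.13×3.0 = 3.6380
Strategy II: R₀ = 0.55×0.0 + 0.39×1.1 + 0.24×3.3 = 1.2210
Highest R₀: strategy I with 3.6380.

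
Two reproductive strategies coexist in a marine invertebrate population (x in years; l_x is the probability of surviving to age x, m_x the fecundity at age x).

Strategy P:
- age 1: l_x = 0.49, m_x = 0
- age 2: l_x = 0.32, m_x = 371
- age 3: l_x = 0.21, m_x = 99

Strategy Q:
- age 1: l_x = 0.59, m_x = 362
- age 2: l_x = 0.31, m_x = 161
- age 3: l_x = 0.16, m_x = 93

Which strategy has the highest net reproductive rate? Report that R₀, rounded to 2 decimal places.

Strategy P: R₀ = 0.49×0 + 0.32×371 + 0.21×99 = 139.5100
Strategy Q: R₀ = 0.59×362 + 0.31×161 + 0.16×93 = 278.3700
Highest R₀: strategy Q with 278.3700.

278.37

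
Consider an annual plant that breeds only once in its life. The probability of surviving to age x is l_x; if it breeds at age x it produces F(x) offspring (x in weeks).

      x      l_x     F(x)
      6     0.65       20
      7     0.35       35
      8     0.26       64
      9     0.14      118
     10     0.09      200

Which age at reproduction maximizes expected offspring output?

Expected offspring if breeding at age x = l_x × F(x):
  age 6: 0.65 × 20 = 13.000
  age 7: 0.35 × 35 = 12.250
  age 8: 0.26 × 64 = 16.640
  age 9: 0.14 × 118 = 16.520
  age 10: 0.09 × 200 = 18.000
Maximum at age 10 (18.000).

10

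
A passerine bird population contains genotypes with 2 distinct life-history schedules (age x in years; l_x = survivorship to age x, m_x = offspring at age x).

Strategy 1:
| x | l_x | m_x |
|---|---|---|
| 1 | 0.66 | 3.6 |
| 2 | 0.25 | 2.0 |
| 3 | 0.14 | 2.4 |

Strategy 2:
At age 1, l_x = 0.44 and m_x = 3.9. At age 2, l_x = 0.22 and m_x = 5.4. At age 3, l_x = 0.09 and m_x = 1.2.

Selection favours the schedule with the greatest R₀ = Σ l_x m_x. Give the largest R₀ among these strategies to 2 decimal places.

Strategy 1: R₀ = 0.66×3.6 + 0.25×2.0 + 0.14×2.4 = 3.2120
Strategy 2: R₀ = 0.44×3.9 + 0.22×5.4 + 0.09×1.2 = 3.0120
Highest R₀: strategy 1 with 3.2120.

3.21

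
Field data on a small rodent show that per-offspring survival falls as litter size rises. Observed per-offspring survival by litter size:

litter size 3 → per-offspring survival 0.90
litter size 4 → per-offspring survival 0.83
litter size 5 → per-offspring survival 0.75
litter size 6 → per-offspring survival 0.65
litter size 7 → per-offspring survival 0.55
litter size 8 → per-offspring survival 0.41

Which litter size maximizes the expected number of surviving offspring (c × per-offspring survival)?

Expected surviving offspring = c × s(c):
  c=3: 3 × 0.90 = 2.700
  c=4: 4 × 0.83 = 3.320
  c=5: 5 × 0.75 = 3.750
  c=6: 6 × 0.65 = 3.900
  c=7: 7 × 0.55 = 3.850
  c=8: 8 × 0.41 = 3.280
Maximum at c = 6 (3.900 surviving offspring).

6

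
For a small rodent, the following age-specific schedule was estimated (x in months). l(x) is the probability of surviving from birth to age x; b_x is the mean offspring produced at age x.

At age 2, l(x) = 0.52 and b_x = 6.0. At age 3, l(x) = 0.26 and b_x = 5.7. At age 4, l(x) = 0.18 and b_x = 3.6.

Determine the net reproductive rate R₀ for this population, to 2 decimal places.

5.25

R₀ = Σ l(x) b_x:
  age 2: 0.52 × 6.0 = 3.1200
  age 3: 0.26 × 5.7 = 1.4820
  age 4: 0.18 × 3.6 = 0.6480
R₀ = 3.1200 + 1.4820 + 0.6480 = 5.2500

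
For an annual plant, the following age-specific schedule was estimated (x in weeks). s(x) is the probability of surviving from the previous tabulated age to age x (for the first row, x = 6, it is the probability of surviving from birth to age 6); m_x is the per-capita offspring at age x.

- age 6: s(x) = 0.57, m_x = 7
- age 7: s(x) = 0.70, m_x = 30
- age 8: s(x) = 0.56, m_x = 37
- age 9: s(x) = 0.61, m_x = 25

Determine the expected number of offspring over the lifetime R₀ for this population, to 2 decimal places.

27.63

Survivorship from birth: l_x = s_6·s_7·…·s_x.
  l_6 = 0.57000
  l_7 = 0.39900
  l_8 = 0.22344
  l_9 = 0.13630
R₀ = Σ l_x m_x:
  age 6: 0.57000 × 7 = 3.9900
  age 7: 0.39900 × 30 = 11.9700
  age 8: 0.22344 × 37 = 8.2673
  age 9: 0.13630 × 25 = 3.4075
R₀ = 3.9900 + 11.9700 + 8.2673 + 3.4075 = 27.6348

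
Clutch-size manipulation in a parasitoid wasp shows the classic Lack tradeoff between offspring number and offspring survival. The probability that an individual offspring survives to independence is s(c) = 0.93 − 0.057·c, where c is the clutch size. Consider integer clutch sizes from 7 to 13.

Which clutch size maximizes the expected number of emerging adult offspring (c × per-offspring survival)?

Expected emerging adult offspring = c × s(c):
  c=7: 7 × 0.531 = 3.717
  c=8: 8 × 0.474 = 3.792
  c=9: 9 × 0.417 = 3.753
  c=10: 10 × 0.360 = 3.600
  c=11: 11 × 0.303 = 3.333
  c=12: 12 × 0.246 = 2.952
  c=13: 13 × 0.189 = 2.457
Maximum at c = 8 (3.792 emerging adult offspring).

8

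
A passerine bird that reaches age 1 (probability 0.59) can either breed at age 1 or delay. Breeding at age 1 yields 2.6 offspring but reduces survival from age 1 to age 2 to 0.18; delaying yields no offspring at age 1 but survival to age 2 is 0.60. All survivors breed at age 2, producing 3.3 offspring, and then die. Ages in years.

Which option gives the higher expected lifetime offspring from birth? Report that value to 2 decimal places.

1.88

breed at age 1: R₀ = 0.59 × (2.6 + 0.18 × 3.3) = 0.59 × 3.1940 = 1.8845
delay to age 2: R₀ = 0.59 × (0.60 × 3.3) = 0.59 × 1.9800 = 1.1682
Higher: breed at age 1 (1.8845).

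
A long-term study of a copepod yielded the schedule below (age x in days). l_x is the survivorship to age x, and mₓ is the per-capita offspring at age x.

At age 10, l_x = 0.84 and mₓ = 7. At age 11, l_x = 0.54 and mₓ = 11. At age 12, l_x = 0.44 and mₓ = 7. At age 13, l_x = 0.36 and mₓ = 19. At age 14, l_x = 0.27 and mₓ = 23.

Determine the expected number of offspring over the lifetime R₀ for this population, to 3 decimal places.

R₀ = Σ l_x mₓ:
  age 10: 0.84 × 7 = 5.8800
  age 11: 0.54 × 11 = 5.9400
  age 12: 0.44 × 7 = 3.0800
  age 13: 0.36 × 19 = 6.8400
  age 14: 0.27 × 23 = 6.2100
R₀ = 5.8800 + 5.9400 + 3.0800 + 6.8400 + 6.2100 = 27.9500

27.950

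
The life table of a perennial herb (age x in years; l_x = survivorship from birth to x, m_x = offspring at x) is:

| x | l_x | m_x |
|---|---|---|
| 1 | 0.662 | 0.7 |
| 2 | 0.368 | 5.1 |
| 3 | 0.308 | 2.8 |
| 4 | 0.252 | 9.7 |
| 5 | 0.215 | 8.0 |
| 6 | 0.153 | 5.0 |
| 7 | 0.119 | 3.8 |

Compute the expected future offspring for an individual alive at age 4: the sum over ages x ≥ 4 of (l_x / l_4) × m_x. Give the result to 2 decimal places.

21.36

l_4 = 0.252. Conditional survival from age 4 to x is l_x / l_4.
  x=4: (0.252/0.252) × 9.7 = 9.7000
  x=5: (0.215/0.252) × 8.0 = 6.8254
  x=6: (0.153/0.252) × 5.0 = 3.0357
  x=7: (0.119/0.252) × 3.8 = 1.7944
Sum = 9.7000 + 6.8254 + 3.0357 + 1.7944 = 21.3556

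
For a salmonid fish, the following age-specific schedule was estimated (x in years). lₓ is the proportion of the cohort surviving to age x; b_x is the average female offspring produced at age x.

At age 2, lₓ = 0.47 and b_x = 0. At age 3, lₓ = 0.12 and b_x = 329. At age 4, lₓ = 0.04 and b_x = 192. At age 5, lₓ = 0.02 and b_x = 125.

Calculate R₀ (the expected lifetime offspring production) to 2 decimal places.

49.66

R₀ = Σ lₓ b_x:
  age 2: 0.47 × 0 = 0.0000
  age 3: 0.12 × 329 = 39.4800
  age 4: 0.04 × 192 = 7.6800
  age 5: 0.02 × 125 = 2.5000
R₀ = 0.0000 + 39.4800 + 7.6800 + 2.5000 = 49.6600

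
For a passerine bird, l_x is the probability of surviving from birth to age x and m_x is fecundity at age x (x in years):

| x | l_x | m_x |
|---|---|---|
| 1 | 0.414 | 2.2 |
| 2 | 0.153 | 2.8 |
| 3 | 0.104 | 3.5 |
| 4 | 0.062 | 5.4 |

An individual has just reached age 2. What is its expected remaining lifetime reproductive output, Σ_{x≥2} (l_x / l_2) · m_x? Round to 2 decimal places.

l_2 = 0.153. Conditional survival from age 2 to x is l_x / l_2.
  x=2: (0.153/0.153) × 2.8 = 2.8000
  x=3: (0.104/0.153) × 3.5 = 2.3791
  x=4: (0.062/0.153) × 5.4 = 2.1882
Sum = 2.8000 + 2.3791 + 2.1882 = 7.3673

7.37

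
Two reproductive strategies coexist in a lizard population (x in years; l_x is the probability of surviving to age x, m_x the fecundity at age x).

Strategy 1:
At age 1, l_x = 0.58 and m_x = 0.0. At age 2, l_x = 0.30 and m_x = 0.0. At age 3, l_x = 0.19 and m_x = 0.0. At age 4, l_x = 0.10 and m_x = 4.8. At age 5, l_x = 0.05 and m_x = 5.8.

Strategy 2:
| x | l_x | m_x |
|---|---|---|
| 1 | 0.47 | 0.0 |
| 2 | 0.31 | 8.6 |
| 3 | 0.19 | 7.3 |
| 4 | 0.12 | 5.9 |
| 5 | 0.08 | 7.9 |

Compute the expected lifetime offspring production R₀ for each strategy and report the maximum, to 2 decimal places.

Strategy 1: R₀ = 0.58×0.0 + 0.30×0.0 + 0.19×0.0 + 0.10×4.8 + 0.05×5.8 = 0.7700
Strategy 2: R₀ = 0.47×0.0 + 0.31×8.6 + 0.19×7.3 + 0.12×5.9 + 0.08×7.9 = 5.3930
Highest R₀: strategy 2 with 5.3930.

5.39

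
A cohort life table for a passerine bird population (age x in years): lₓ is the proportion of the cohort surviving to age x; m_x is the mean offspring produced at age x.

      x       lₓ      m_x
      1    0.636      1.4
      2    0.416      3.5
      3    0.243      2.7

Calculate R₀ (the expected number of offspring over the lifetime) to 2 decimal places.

3.00

R₀ = Σ lₓ m_x:
  age 1: 0.636 × 1.4 = 0.8904
  age 2: 0.416 × 3.5 = 1.4560
  age 3: 0.243 × 2.7 = 0.6561
R₀ = 0.8904 + 1.4560 + 0.6561 = 3.0025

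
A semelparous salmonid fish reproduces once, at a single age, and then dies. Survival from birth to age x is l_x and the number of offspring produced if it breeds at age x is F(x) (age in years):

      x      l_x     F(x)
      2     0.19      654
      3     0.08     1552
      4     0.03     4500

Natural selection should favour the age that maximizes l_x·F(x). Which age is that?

4

Expected offspring if breeding at age x = l_x × F(x):
  age 2: 0.19 × 654 = 124.260
  age 3: 0.08 × 1552 = 124.160
  age 4: 0.03 × 4500 = 135.000
Maximum at age 4 (135.000).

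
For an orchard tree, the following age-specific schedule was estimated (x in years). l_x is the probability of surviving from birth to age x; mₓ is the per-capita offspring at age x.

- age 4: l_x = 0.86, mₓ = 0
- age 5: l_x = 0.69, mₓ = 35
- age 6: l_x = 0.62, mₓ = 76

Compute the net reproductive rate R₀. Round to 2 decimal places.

R₀ = Σ l_x mₓ:
  age 4: 0.86 × 0 = 0.0000
  age 5: 0.69 × 35 = 24.1500
  age 6: 0.62 × 76 = 47.1200
R₀ = 0.0000 + 24.1500 + 47.1200 = 71.2700

71.27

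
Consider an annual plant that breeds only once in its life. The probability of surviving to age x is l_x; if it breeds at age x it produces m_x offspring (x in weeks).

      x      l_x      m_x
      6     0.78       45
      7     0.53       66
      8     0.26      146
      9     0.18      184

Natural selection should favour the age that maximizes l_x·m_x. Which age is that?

Expected offspring if breeding at age x = l_x × m_x:
  age 6: 0.78 × 45 = 35.100
  age 7: 0.53 × 66 = 34.980
  age 8: 0.26 × 146 = 37.960
  age 9: 0.18 × 184 = 33.120
Maximum at age 8 (37.960).

8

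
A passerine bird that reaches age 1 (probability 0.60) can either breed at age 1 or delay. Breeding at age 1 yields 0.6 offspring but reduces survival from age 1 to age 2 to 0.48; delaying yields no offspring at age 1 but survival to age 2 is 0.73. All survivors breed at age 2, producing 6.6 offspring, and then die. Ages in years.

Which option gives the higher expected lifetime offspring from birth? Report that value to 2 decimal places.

2.89

breed at age 1: R₀ = 0.60 × (0.6 + 0.48 × 6.6) = 0.60 × 3.7680 = 2.2608
delay to age 2: R₀ = 0.60 × (0.73 × 6.6) = 0.60 × 4.8180 = 2.8908
Higher: delay to age 2 (2.8908).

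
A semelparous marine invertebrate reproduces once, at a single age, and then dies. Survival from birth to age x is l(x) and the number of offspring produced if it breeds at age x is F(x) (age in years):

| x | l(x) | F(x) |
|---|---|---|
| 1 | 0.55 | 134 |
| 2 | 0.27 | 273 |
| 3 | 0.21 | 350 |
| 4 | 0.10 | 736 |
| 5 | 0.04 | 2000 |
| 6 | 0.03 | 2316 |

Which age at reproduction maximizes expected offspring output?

Expected offspring if breeding at age x = l(x) × F(x):
  age 1: 0.55 × 134 = 73.700
  age 2: 0.27 × 273 = 73.710
  age 3: 0.21 × 350 = 73.500
  age 4: 0.10 × 736 = 73.600
  age 5: 0.04 × 2000 = 80.000
  age 6: 0.03 × 2316 = 69.480
Maximum at age 5 (80.000).

5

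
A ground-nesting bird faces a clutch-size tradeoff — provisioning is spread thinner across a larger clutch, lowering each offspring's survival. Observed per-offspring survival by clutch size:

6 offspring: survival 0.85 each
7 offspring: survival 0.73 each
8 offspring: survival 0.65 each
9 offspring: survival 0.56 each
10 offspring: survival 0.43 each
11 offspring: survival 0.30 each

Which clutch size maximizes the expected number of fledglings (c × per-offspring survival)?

8

Expected fledglings = c × s(c):
  c=6: 6 × 0.85 = 5.100
  c=7: 7 × 0.73 = 5.110
  c=8: 8 × 0.65 = 5.200
  c=9: 9 × 0.56 = 5.040
  c=10: 10 × 0.43 = 4.300
  c=11: 11 × 0.30 = 3.300
Maximum at c = 8 (5.200 fledglings).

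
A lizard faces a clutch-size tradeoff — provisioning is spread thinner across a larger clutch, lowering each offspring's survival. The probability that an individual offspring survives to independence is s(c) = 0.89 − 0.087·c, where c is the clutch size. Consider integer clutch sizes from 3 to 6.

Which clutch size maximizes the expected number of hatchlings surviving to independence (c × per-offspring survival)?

5

Expected hatchlings surviving to independence = c × s(c):
  c=3: 3 × 0.629 = 1.887
  c=4: 4 × 0.542 = 2.168
  c=5: 5 × 0.455 = 2.275
  c=6: 6 × 0.368 = 2.208
Maximum at c = 5 (2.275 hatchlings surviving to independence).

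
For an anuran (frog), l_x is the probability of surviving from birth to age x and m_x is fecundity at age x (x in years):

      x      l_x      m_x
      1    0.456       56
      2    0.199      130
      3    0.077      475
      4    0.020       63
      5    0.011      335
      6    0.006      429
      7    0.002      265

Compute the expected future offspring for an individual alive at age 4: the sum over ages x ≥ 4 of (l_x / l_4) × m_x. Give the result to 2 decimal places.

l_4 = 0.020. Conditional survival from age 4 to x is l_x / l_4.
  x=4: (0.020/0.020) × 63 = 63.0000
  x=5: (0.011/0.020) × 335 = 184.2500
  x=6: (0.006/0.020) × 429 = 128.7000
  x=7: (0.002/0.020) × 265 = 26.5000
Sum = 63.0000 + 184.2500 + 128.7000 + 26.5000 = 402.4500

402.45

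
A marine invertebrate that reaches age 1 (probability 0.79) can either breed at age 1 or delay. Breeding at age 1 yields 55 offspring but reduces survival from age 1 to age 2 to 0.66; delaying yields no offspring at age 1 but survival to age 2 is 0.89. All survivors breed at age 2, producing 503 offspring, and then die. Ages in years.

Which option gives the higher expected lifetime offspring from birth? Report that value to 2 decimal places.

breed at age 1: R₀ = 0.79 × (55 + 0.66 × 503) = 0.79 × 386.9800 = 305.7142
delay to age 2: R₀ = 0.79 × (0.89 × 503) = 0.79 × 447.6700 = 353.6593
Higher: delay to age 2 (353.6593).

353.66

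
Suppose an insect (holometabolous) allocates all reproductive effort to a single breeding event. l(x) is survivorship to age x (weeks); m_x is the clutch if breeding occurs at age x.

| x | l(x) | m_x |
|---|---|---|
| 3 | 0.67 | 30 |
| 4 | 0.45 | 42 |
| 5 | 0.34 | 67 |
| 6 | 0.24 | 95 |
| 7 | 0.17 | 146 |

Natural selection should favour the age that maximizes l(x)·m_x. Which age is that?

Expected offspring if breeding at age x = l(x) × m_x:
  age 3: 0.67 × 30 = 20.100
  age 4: 0.45 × 42 = 18.900
  age 5: 0.34 × 67 = 22.780
  age 6: 0.24 × 95 = 22.800
  age 7: 0.17 × 146 = 24.820
Maximum at age 7 (24.820).

7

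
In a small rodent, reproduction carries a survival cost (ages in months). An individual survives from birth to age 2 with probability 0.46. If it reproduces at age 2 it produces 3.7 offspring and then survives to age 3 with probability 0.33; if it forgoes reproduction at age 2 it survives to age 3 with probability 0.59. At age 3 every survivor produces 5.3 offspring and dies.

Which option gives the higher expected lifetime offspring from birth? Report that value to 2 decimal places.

breed at age 2: R₀ = 0.46 × (3.7 + 0.33 × 5.3) = 0.46 × 5.4490 = 2.5065
delay to age 3: R₀ = 0.46 × (0.59 × 5.3) = 0.46 × 3.1270 = 1.4384
Higher: breed at age 2 (2.5065).

2.51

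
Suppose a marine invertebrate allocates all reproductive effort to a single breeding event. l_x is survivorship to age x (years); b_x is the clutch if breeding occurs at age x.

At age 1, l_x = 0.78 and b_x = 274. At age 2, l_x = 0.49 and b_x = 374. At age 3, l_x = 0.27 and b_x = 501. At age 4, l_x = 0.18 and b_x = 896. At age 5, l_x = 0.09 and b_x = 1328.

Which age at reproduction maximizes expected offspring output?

1

Expected offspring if breeding at age x = l_x × b_x:
  age 1: 0.78 × 274 = 213.720
  age 2: 0.49 × 374 = 183.260
  age 3: 0.27 × 501 = 135.270
  age 4: 0.18 × 896 = 161.280
  age 5: 0.09 × 1328 = 119.520
Maximum at age 1 (213.720).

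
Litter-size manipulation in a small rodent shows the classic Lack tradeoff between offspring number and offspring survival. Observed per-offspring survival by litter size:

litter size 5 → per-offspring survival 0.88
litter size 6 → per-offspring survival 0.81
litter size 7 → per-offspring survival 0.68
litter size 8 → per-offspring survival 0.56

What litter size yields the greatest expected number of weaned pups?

Expected weaned pups = c × s(c):
  c=5: 5 × 0.88 = 4.400
  c=6: 6 × 0.81 = 4.860
  c=7: 7 × 0.68 = 4.760
  c=8: 8 × 0.56 = 4.480
Maximum at c = 6 (4.860 weaned pups).

6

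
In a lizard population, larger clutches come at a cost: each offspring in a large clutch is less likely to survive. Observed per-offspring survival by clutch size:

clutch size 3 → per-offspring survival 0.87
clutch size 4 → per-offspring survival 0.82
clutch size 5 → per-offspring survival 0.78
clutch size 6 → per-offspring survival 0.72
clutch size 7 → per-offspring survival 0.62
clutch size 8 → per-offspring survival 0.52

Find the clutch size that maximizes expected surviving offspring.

Expected surviving offspring = c × s(c):
  c=3: 3 × 0.87 = 2.610
  c=4: 4 × 0.82 = 3.280
  c=5: 5 × 0.78 = 3.900
  c=6: 6 × 0.72 = 4.320
  c=7: 7 × 0.62 = 4.340
  c=8: 8 × 0.52 = 4.160
Maximum at c = 7 (4.340 surviving offspring).

7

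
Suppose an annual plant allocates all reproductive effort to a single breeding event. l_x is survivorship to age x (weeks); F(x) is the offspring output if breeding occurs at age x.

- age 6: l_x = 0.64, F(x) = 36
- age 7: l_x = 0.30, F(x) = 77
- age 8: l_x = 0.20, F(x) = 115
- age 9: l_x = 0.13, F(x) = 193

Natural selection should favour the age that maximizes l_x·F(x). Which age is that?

9

Expected offspring if breeding at age x = l_x × F(x):
  age 6: 0.64 × 36 = 23.040
  age 7: 0.30 × 77 = 23.100
  age 8: 0.20 × 115 = 23.000
  age 9: 0.13 × 193 = 25.090
Maximum at age 9 (25.090).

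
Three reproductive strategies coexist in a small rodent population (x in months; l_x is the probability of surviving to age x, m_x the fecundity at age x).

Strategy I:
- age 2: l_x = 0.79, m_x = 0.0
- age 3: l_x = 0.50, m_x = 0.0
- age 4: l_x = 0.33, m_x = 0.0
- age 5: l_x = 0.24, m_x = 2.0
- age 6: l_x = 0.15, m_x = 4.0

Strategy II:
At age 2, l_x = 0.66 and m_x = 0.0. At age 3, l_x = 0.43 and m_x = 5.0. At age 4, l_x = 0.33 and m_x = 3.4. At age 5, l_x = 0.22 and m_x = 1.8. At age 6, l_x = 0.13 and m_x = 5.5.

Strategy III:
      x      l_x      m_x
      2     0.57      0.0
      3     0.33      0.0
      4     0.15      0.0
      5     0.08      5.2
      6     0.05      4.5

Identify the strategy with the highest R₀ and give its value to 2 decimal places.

Strategy I: R₀ = 0.79×0.0 + 0.50×0.0 + 0.33×0.0 + 0.24×2.0 + 0.15×4.0 = 1.0800
Strategy II: R₀ = 0.66×0.0 + 0.43×5.0 + 0.33×3.4 + 0.22×1.8 + 0.13×5.5 = 4.3830
Strategy III: R₀ = 0.57×0.0 + 0.33×0.0 + 0.15×0.0 + 0.08×5.2 + 0.05×4.5 = 0.6410
Highest R₀: strategy II with 4.3830.

4.38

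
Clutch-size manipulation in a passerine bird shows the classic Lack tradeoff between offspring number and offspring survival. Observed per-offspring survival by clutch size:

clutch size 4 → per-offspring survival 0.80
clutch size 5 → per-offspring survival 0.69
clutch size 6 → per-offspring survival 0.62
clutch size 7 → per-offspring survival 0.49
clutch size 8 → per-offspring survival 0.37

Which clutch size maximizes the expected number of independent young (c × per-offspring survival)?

Expected independent young = c × s(c):
  c=4: 4 × 0.80 = 3.200
  c=5: 5 × 0.69 = 3.450
  c=6: 6 × 0.62 = 3.720
  c=7: 7 × 0.49 = 3.430
  c=8: 8 × 0.37 = 2.960
Maximum at c = 6 (3.720 independent young).

6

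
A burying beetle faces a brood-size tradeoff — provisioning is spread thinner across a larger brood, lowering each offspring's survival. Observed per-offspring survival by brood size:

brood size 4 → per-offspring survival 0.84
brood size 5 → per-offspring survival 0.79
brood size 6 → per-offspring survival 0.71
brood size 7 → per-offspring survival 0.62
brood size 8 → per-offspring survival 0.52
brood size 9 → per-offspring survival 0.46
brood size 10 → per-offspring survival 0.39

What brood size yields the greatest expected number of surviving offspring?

Expected surviving offspring = c × s(c):
  c=4: 4 × 0.84 = 3.360
  c=5: 5 × 0.79 = 3.950
  c=6: 6 × 0.71 = 4.260
  c=7: 7 × 0.62 = 4.340
  c=8: 8 × 0.52 = 4.160
  c=9: 9 × 0.46 = 4.140
  c=10: 10 × 0.39 = 3.900
Maximum at c = 7 (4.340 surviving offspring).

7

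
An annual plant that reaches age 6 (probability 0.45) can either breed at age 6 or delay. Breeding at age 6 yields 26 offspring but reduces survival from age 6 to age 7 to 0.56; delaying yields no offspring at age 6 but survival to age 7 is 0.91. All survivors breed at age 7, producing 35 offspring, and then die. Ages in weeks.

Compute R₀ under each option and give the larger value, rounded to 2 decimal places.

breed at age 6: R₀ = 0.45 × (26 + 0.56 × 35) = 0.45 × 45.6000 = 20.5200
delay to age 7: R₀ = 0.45 × (0.91 × 35) = 0.45 × 31.8500 = 14.3325
Higher: breed at age 6 (20.5200).

20.52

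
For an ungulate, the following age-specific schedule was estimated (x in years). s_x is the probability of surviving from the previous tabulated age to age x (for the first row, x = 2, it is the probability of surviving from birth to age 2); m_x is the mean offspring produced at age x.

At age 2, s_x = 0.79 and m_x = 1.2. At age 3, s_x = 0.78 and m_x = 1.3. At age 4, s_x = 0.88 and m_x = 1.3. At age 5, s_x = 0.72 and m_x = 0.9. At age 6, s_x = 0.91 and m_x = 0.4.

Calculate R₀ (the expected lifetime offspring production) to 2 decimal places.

2.95

Survivorship from birth: l_x = s_2·s_3·…·s_x.
  l_2 = 0.79000
  l_3 = 0.61620
  l_4 = 0.54226
  l_5 = 0.39042
  l_6 = 0.35529
R₀ = Σ l_x m_x:
  age 2: 0.79000 × 1.2 = 0.9480
  age 3: 0.61620 × 1.3 = 0.8011
  age 4: 0.54226 × 1.3 = 0.7049
  age 5: 0.39042 × 0.9 = 0.3514
  age 6: 0.35529 × 0.4 = 0.1421
R₀ = 0.9480 + 0.8011 + 0.7049 + 0.3514 + 0.1421 = 2.9475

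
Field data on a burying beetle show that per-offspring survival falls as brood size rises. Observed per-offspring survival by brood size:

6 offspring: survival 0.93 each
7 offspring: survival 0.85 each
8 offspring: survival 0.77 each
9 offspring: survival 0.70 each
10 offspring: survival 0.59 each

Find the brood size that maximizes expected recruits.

Expected recruits = c × s(c):
  c=6: 6 × 0.93 = 5.580
  c=7: 7 × 0.85 = 5.950
  c=8: 8 × 0.77 = 6.160
  c=9: 9 × 0.70 = 6.300
  c=10: 10 × 0.59 = 5.900
Maximum at c = 9 (6.300 recruits).

9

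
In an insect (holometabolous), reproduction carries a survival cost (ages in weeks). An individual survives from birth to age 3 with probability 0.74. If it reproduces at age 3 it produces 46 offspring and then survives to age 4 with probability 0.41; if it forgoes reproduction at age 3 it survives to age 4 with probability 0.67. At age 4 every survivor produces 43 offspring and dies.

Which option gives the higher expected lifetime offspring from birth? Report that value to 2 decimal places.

47.09

breed at age 3: R₀ = 0.74 × (46 + 0.41 × 43) = 0.74 × 63.6300 = 47.0862
delay to age 4: R₀ = 0.74 × (0.67 × 43) = 0.74 × 28.8100 = 21.3194
Higher: breed at age 3 (47.0862).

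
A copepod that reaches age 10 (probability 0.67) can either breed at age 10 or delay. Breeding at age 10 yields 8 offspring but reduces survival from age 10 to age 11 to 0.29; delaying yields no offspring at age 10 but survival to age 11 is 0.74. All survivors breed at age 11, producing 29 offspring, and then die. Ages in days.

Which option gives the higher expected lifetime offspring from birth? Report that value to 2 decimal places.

14.38

breed at age 10: R₀ = 0.67 × (8 + 0.29 × 29) = 0.67 × 16.4100 = 10.9947
delay to age 11: R₀ = 0.67 × (0.74 × 29) = 0.67 × 21.4600 = 14.3782
Higher: delay to age 11 (14.3782).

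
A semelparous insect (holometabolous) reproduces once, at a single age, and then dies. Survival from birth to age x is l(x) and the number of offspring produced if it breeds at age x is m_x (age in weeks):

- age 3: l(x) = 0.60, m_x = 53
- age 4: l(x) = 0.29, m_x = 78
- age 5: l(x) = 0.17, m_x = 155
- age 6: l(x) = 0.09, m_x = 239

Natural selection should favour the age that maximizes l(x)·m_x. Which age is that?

Expected offspring if breeding at age x = l(x) × m_x:
  age 3: 0.60 × 53 = 31.800
  age 4: 0.29 × 78 = 22.620
  age 5: 0.17 × 155 = 26.350
  age 6: 0.09 × 239 = 21.510
Maximum at age 3 (31.800).

3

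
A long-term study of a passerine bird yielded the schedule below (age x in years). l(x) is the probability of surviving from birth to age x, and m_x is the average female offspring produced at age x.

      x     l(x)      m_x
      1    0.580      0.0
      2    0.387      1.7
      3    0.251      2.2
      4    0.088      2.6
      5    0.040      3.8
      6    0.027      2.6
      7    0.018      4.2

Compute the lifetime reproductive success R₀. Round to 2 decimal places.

R₀ = Σ l(x) m_x:
  age 1: 0.580 × 0.0 = 0.0000
  age 2: 0.387 × 1.7 = 0.6579
  age 3: 0.251 × 2.2 = 0.5522
  age 4: 0.088 × 2.6 = 0.2288
  age 5: 0.040 × 3.8 = 0.1520
  age 6: 0.027 × 2.6 = 0.0702
  age 7: 0.018 × 4.2 = 0.0756
R₀ = 0.0000 + 0.6579 + 0.5522 + 0.2288 + 0.1520 + 0.0702 + 0.0756 = 1.7367

1.74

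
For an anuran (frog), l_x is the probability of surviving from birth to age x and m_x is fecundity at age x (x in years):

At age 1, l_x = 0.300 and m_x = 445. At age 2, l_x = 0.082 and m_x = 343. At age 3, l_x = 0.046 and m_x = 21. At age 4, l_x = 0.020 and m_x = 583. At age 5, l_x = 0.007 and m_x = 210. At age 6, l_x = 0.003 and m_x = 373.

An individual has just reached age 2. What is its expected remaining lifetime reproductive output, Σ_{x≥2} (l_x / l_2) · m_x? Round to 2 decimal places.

528.55

l_2 = 0.082. Conditional survival from age 2 to x is l_x / l_2.
  x=2: (0.082/0.082) × 343 = 343.0000
  x=3: (0.046/0.082) × 21 = 11.7805
  x=4: (0.020/0.082) × 583 = 142.1951
  x=5: (0.007/0.082) × 210 = 17.9268
  x=6: (0.003/0.082) × 373 = 13.6463
Sum = 343.0000 + 11.7805 + 142.1951 + 17.9268 + 13.6463 = 528.5488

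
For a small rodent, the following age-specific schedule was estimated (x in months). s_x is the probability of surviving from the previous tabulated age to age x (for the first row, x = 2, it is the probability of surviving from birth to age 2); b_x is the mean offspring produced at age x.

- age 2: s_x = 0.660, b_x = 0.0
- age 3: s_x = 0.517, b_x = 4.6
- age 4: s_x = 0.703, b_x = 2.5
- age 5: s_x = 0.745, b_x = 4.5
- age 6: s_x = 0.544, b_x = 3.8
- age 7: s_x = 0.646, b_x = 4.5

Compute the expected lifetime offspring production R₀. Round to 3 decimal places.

Survivorship from birth: l_x = s_2·s_3·…·s_x.
  l_2 = 0.66000
  l_3 = 0.34122
  l_4 = 0.23988
  l_5 = 0.17871
  l_6 = 0.09722
  l_7 = 0.06280
R₀ = Σ l_x b_x:
  age 2: 0.66000 × 0.0 = 0.0000
  age 3: 0.34122 × 4.6 = 1.5696
  age 4: 0.23988 × 2.5 = 0.5997
  age 5: 0.17871 × 4.5 = 0.8042
  age 6: 0.09722 × 3.8 = 0.3694
  age 7: 0.06280 × 4.5 = 0.2826
R₀ = 0.0000 + 1.5696 + 0.5997 + 0.8042 + 0.3694 + 0.2826 = 3.6255

3.626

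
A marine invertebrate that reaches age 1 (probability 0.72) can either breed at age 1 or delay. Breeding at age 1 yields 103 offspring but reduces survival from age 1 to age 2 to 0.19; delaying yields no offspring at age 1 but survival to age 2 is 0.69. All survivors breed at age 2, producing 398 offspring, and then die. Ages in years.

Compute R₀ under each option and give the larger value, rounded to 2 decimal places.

breed at age 1: R₀ = 0.72 × (103 + 0.19 × 398) = 0.72 × 178.6200 = 128.6064
delay to age 2: R₀ = 0.72 × (0.69 × 398) = 0.72 × 274.6200 = 197.7264
Higher: delay to age 2 (197.7264).

197.73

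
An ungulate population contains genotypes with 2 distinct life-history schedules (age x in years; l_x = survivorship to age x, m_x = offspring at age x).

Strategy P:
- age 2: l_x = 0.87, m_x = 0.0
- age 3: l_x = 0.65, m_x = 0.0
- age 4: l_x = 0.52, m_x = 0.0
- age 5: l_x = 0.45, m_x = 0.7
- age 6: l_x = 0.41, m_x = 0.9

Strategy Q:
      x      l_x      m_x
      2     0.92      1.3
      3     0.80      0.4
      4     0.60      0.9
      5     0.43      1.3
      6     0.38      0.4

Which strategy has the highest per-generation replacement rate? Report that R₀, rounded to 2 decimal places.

2.77

Strategy P: R₀ = 0.87×0.0 + 0.65×0.0 + 0.52×0.0 + 0.45×0.7 + 0.41×0.9 = 0.6840
Strategy Q: R₀ = 0.92×1.3 + 0.80×0.4 + 0.60×0.9 + 0.43×1.3 + 0.38×0.4 = 2.7670
Highest R₀: strategy Q with 2.7670.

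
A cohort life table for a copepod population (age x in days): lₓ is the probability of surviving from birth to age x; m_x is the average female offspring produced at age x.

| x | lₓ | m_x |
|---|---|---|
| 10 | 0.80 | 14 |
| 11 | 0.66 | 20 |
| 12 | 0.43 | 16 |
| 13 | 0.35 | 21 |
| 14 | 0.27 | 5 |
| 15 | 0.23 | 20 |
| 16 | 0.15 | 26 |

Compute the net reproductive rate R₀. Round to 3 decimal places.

48.480

R₀ = Σ lₓ m_x:
  age 10: 0.80 × 14 = 11.2000
  age 11: 0.66 × 20 = 13.2000
  age 12: 0.43 × 16 = 6.8800
  age 13: 0.35 × 21 = 7.3500
  age 14: 0.27 × 5 = 1.3500
  age 15: 0.23 × 20 = 4.6000
  age 16: 0.15 × 26 = 3.9000
R₀ = 11.2000 + 13.2000 + 6.8800 + 7.3500 + 1.3500 + 4.6000 + 3.9000 = 48.4800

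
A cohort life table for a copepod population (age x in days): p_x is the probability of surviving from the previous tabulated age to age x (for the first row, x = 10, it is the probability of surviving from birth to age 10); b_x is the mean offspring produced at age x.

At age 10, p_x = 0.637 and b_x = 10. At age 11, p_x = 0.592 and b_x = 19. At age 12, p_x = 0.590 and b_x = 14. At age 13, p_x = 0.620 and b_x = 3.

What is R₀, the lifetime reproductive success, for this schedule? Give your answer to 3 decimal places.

17.064

Survivorship from birth: l_x = p_10·p_11·…·p_x.
  l_10 = 0.63700
  l_11 = 0.37710
  l_12 = 0.22249
  l_13 = 0.13794
R₀ = Σ l_x b_x:
  age 10: 0.63700 × 10 = 6.3700
  age 11: 0.37710 × 19 = 7.1649
  age 12: 0.22249 × 14 = 3.1149
  age 13: 0.13794 × 3 = 0.4138
R₀ = 6.3700 + 7.1649 + 3.1149 + 0.4138 = 17.0636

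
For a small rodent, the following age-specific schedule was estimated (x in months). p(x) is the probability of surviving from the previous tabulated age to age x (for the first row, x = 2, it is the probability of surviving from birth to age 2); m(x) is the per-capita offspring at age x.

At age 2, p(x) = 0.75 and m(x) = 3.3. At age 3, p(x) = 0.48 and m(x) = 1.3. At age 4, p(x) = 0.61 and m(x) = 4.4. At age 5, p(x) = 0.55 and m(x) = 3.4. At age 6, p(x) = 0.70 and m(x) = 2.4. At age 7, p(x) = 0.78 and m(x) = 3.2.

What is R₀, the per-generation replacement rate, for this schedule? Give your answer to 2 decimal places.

Survivorship from birth: l_x = p_2·p_3·…·p_x.
  l_2 = 0.75000
  l_3 = 0.36000
  l_4 = 0.21960
  l_5 = 0.12078
  l_6 = 0.08455
  l_7 = 0.06595
R₀ = Σ l_x m(x):
  age 2: 0.75000 × 3.3 = 2.4750
  age 3: 0.36000 × 1.3 = 0.4680
  age 4: 0.21960 × 4.4 = 0.9662
  age 5: 0.12078 × 3.4 = 0.4107
  age 6: 0.08455 × 2.4 = 0.2029
  age 7: 0.06595 × 3.2 = 0.2110
R₀ = 2.4750 + 0.4680 + 0.9662 + 0.4107 + 0.2029 + 0.2110 = 4.7339

4.73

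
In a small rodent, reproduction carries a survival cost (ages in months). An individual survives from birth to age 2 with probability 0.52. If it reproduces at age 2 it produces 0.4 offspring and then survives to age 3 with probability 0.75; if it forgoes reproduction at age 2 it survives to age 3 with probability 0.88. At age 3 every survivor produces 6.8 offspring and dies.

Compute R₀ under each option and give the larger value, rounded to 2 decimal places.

3.11

breed at age 2: R₀ = 0.52 × (0.4 + 0.75 × 6.8) = 0.52 × 5.5000 = 2.8600
delay to age 3: R₀ = 0.52 × (0.88 × 6.8) = 0.52 × 5.9840 = 3.1117
Higher: delay to age 3 (3.1117).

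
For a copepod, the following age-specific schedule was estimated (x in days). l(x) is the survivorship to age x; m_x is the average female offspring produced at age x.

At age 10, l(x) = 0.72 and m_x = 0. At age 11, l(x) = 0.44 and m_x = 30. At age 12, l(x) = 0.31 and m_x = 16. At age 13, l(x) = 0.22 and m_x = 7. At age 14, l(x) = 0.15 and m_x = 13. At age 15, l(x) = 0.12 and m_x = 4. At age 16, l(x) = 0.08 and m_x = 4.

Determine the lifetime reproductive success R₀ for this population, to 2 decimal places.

R₀ = Σ l(x) m_x:
  age 10: 0.72 × 0 = 0.0000
  age 11: 0.44 × 30 = 13.2000
  age 12: 0.31 × 16 = 4.9600
  age 13: 0.22 × 7 = 1.5400
  age 14: 0.15 × 13 = 1.9500
  age 15: 0.12 × 4 = 0.4800
  age 16: 0.08 × 4 = 0.3200
R₀ = 0.0000 + 13.2000 + 4.9600 + 1.5400 + 1.9500 + 0.4800 + 0.3200 = 22.4500

22.45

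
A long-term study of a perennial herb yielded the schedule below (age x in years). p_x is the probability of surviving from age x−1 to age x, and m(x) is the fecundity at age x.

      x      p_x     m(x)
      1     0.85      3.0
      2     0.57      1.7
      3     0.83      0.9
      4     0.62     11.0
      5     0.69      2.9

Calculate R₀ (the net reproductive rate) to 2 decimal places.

6.98

Survivorship from birth: l_x = p_1·p_2·…·p_x.
  l_1 = 0.85000
  l_2 = 0.48450
  l_3 = 0.40213
  l_4 = 0.24932
  l_5 = 0.17203
R₀ = Σ l_x m(x):
  age 1: 0.85000 × 3.0 = 2.5500
  age 2: 0.48450 × 1.7 = 0.8236
  age 3: 0.40213 × 0.9 = 0.3619
  age 4: 0.24932 × 11.0 = 2.7425
  age 5: 0.17203 × 2.9 = 0.4989
R₀ = 2.5500 + 0.8236 + 0.3619 + 2.7425 + 0.4989 = 6.9770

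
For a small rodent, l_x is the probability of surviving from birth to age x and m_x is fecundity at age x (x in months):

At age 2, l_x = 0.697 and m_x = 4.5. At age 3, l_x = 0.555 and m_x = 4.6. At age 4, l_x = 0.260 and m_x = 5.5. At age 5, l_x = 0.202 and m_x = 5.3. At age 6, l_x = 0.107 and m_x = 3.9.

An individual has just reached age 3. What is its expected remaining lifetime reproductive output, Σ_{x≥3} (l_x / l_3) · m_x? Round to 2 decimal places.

l_3 = 0.555. Conditional survival from age 3 to x is l_x / l_3.
  x=3: (0.555/0.555) × 4.6 = 4.6000
  x=4: (0.260/0.555) × 5.5 = 2.5766
  x=5: (0.202/0.555) × 5.3 = 1.9290
  x=6: (0.107/0.555) × 3.9 = 0.7519
Sum = 4.6000 + 2.5766 + 1.9290 + 0.7519 = 9.8575

9.86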